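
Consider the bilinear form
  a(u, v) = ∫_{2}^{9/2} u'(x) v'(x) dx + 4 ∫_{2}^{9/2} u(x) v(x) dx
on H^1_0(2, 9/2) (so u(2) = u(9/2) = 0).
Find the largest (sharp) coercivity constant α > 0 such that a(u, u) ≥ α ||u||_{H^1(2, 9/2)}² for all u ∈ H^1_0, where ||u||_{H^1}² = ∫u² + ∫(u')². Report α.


α = 1

Coercivity of a(·,·) on H^1_0(2, 9/2) means a(u, u) ≥ α ||u||_{H^1}² for every u ∈ H^1_0.
The interval has length L = 5/2, and Poincaré/coercivity depend only on L. Here a(u, u) = ∫(u')² + (4)·∫u².
Here c = 4 ≥ 1, so a(u,u) = ∫(u')² + c∫u² ≥ ∫(u')² + ∫u² = ||u||_{H^1}², i.e. α = 1 works. No larger α is possible: a(u,u) ≥ α||u||_{H^1}² means (1−α)∫(u')² ≥ (α−c)∫u², and for the modes u_n = sin(nπ(x−x₀)/L) (x₀ the left endpoint) one has ∫u_n²/∫(u_n')² = (L/(nπ))² → 0, so a(u_n,u_n)/||u_n||_{H^1}² → 1. Hence the optimal constant is α = 1.
Therefore α = 1.


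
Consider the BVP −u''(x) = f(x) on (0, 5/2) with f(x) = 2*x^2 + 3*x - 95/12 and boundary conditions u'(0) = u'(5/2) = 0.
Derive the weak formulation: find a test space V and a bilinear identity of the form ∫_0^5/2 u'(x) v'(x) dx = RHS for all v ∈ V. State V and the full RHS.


V = H^1(0, 5/2) (no boundary constraint on v; u is determined up to an additive constant); weak form: ∫_0^5/2 u'v' dx = ∫_0^5/2 (2*x^2 + 3*x - 95/12) v dx for all v ∈ V.

Multiply both sides by a test function v and integrate from 0 to 5/2:
  ∫_0^5/2 −u''(x) v(x) dx = ∫_0^5/2 f(x) v(x) dx.
Integrate the LHS by parts once:
  ∫_0^5/2 −u'' v dx = −[u'(x) v(x)]_0^5/2 + ∫_0^5/2 u'(x) v'(x) dx.
Thus ∫_0^5/2 u'(x) v'(x) dx = ∫_0^5/2 f(x) v(x) dx + [u'(x) v(x)]_0^5/2.
Choose V so that boundary terms are either known or forced to vanish.
u has homogeneous Neumann: u'(0) = u'(5/2) = 0. So [u' v]_0^5/2 = 0·v(5/2) − 0·v(0) = 0 for any v; take V = H^1(0, 5/2).
Weak formulation: find u (satisfying any essential BC) such that ∫_0^5/2 u'(x) v'(x) dx = ∫_0^5/2 f v dx for all v ∈ V (homogeneous Neumann, so boundary terms vanish).
Substituting f(x) = 2*x^2 + 3*x - 95/12, the right-hand side is ∫_0^5/2 (2*x^2 + 3*x - 95/12) v dx.
Compatibility check (pure Neumann): taking v ≡ 1 ∈ V gives 0 = ∫_0^5/2 f dx + (0) − (0), i.e. ∫_0^5/2 f dx must equal u'(0) − u'(5/2) = 0. Indeed ∫_0^5/2 (2*x^2 + 3*x - 95/12) dx = 0, so the data are compatible. The solution is then unique only up to an additive constant (fix it e.g. by requiring ∫_0^5/2 u dx = 0).


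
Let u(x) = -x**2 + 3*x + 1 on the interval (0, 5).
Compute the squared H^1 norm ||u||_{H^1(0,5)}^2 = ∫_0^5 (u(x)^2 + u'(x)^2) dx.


||u||_{H^1}^2 = 725/6

The H^1 norm (squared) on an interval (0, L) is
  ||u||_{H^1}^2 = ∫_0^L u(x)^2 dx + ∫_0^L u'(x)^2 dx.
Compute u'(x) = 3 - 2*x.
Then u(x)^2 = x**4 - 6*x**3 + 7*x**2 + 6*x + 1 and u'(x)^2 = 4*x**2 - 12*x + 9.
Integrate each monomial from 0 to 5 using ∫_0^5 c·x^n dx = c·5^(n+1)/(n+1):
  ∫_0^5 u(x)^2 dx = ∫_0^5 (x^4 - 6*x^3 + 7*x^2 + 6*x + 1) dx. Term by term:
    ∫_0^5 x^4 dx = 625;  ∫_0^5 -6*x^3 dx = -1875/2;  ∫_0^5 7*x^2 dx = 875/3;
    ∫_0^5 6*x dx = 75;  ∫_0^5 1 dx = 5.
  Sum: 625 − 1875/2 + 875/3 + 75 + 5 = 355/6.
  ∫_0^5 u'(x)^2 dx = ∫_0^5 (4*x^2 - 12*x + 9) dx. Term by term:
    ∫_0^5 4*x^2 dx = 500/3;  ∫_0^5 -12*x dx = -150;  ∫_0^5 9 dx = 45.
  Sum: 500/3 − 150 + 45 = 185/3.
Adding: ||u||_{H^1}^2 = 355/6 + 185/3 = 725/6.


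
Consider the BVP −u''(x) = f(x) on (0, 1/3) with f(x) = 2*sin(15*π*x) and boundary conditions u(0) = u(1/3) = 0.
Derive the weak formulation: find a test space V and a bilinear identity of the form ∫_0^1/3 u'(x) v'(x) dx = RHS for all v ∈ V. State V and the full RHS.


V = H^1_0(0, 1/3) (so v(0) = v(1/3) = 0); weak form: ∫_0^1/3 u'v' dx = ∫_0^1/3 (2*sin(15*π*x)) v dx for all v ∈ V.

Multiply both sides by a test function v and integrate from 0 to 1/3:
  ∫_0^1/3 −u''(x) v(x) dx = ∫_0^1/3 f(x) v(x) dx.
Integrate the LHS by parts once:
  ∫_0^1/3 −u'' v dx = −[u'(x) v(x)]_0^1/3 + ∫_0^1/3 u'(x) v'(x) dx.
Thus ∫_0^1/3 u'(x) v'(x) dx = ∫_0^1/3 f(x) v(x) dx + [u'(x) v(x)]_0^1/3.
Choose V so that boundary terms are either known or forced to vanish.
u is Dirichlet: u(0) = u(1/3) = 0. Let V = H^1_0(0, 1/3); then v(0) = v(1/3) = 0, and [u' v]_0^1/3 = 0.
Weak formulation: find u (satisfying any essential BC) such that ∫_0^1/3 u'(x) v'(x) dx = ∫_0^1/3 f v dx for all v ∈ V.
Substituting f(x) = 2*sin(15*π*x), the right-hand side is ∫_0^1/3 (2*sin(15*π*x)) v dx.


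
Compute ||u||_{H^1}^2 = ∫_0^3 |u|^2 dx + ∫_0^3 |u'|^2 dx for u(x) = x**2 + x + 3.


||u||_{H^1}^2 = 2631/10

The H^1 norm (squared) on an interval (0, L) is
  ||u||_{H^1}^2 = ∫_0^L u(x)^2 dx + ∫_0^L u'(x)^2 dx.
Compute u'(x) = 2*x + 1.
Then u(x)^2 = x**4 + 2*x**3 + 7*x**2 + 6*x + 9 and u'(x)^2 = 4*x**2 + 4*x + 1.
Integrate each monomial from 0 to 3 using ∫_0^3 c·x^n dx = c·3^(n+1)/(n+1):
  ∫_0^3 u(x)^2 dx = ∫_0^3 (x^4 + 2*x^3 + 7*x^2 + 6*x + 9) dx. Term by term:
    ∫_0^3 x^4 dx = 243/5;  ∫_0^3 2*x^3 dx = 81/2;  ∫_0^3 7*x^2 dx = 63;
    ∫_0^3 6*x dx = 27;  ∫_0^3 9 dx = 27.
  Sum: 243/5 + 81/2 + 63 + 27 + 27 = 2061/10.
  ∫_0^3 u'(x)^2 dx = ∫_0^3 (4*x^2 + 4*x + 1) dx. Term by term:
    ∫_0^3 4*x^2 dx = 36;  ∫_0^3 4*x dx = 18;  ∫_0^3 1 dx = 3.
  Sum: 36 + 18 + 3 = 57.
Adding: ||u||_{H^1}^2 = 2061/10 + 57 = 2631/10.


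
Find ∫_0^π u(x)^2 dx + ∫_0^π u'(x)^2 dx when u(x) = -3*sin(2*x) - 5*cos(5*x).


||u||_{H^1(0,π)}^2 = -1040/7 + 695*π/2

u'(x) = 25*sin(5*x) - 6*cos(2*x).
Expand u² and (u')² and integrate term by term on (0, π), using: for integers n ≥ 1, ∫_0^π sin²(nx) dx = ∫_0^π cos²(nx) dx = π/2; for n ≠ n', ∫_0^π sin(nx)sin(n'x) dx = ∫_0^π cos(nx)cos(n'x) dx = 0; and by product-to-sum, ∫_0^π sin(nx)cos(n'x) dx = ½∫_0^π [sin((n+n')x) + sin((n−n')x)] dx, which is 0 when n+n' is even and 2n/(n²−n'²) when n+n' is odd (it need not vanish on (0, π)).
  u² squared terms: (-5)²·∫cos(5x)² dx = 25·π/2 = 25*π/2;  (-3)²·∫sin(2x)² dx = 9·π/2 = 9*π/2.
  u² cross terms: 2·(-5)·(-3)·∫cos(5x)·sin(2x) dx = 30·(-4/21) = -40/7.
  So ∫_0^π u² dx = 25*π/2 + 9*π/2 − 40/7 = -40/7 + 17*π.
  (u')² squared terms: (-6)²·∫cos(2x)² dx = 36·π/2 = 18*π;  (25)²·∫sin(5x)² dx = 625·π/2 = 625*π/2.
  (u')² cross terms: 2·(-6)·(25)·∫cos(2x)·sin(5x) dx = -300·(10/21) = -1000/7.
  So ∫_0^π (u')² dx = 18*π + 625*π/2 − 1000/7 = -1000/7 + 661*π/2.
||u||_{H^1}^2 = (-40/7 + 17*π) + (-1000/7 + 661*π/2) = -1040/7 + 695*π/2.


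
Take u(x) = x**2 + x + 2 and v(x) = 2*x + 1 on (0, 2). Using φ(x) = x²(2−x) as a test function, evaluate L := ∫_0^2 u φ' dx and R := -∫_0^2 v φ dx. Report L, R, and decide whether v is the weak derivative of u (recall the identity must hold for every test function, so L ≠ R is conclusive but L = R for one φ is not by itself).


LHS = -68/15, RHS = -68/15. Yes, v = u' weakly.

u(x) = x**2 + x + 2, classical derivative u'(x) = 2*x + 1.
φ(x) = x²(2−x), so φ'(x) = x*(4 - 3*x).
Note φ(0) = φ(2) = 0, so the boundary term u·φ vanishes.
LHS = ∫_0^2 u(x) φ'(x) dx = ∫_0^2 (-3*x^4 + x^3 - 2*x^2 + 8*x) dx. Term by term:
  ∫_0^2 -3*x^4 dx = -96/5;  ∫_0^2 x^3 dx = 4;  ∫_0^2 -2*x^2 dx = -16/3;
  ∫_0^2 8*x dx = 16.
Sum: -96/5 + 4 − 16/3 + 16 = -68/15.
So LHS = -68/15.
∫_0^2 v(x) φ(x) dx = ∫_0^2 (-2*x^4 + 3*x^3 + 2*x^2) dx. Term by term:
  ∫_0^2 -2*x^4 dx = -64/5;  ∫_0^2 3*x^3 dx = 12;  ∫_0^2 2*x^2 dx = 16/3.
Sum: -64/5 + 12 + 16/3 = 68/15.
So RHS = -∫_0^2 v(x) φ(x) dx = -68/15.
LHS = RHS, so the identity holds for this test φ.
Moreover u is smooth here and v(x) = u'(x) = 2*x + 1 pointwise, so the identity holds for every test function. Hence v is the weak derivative of u.


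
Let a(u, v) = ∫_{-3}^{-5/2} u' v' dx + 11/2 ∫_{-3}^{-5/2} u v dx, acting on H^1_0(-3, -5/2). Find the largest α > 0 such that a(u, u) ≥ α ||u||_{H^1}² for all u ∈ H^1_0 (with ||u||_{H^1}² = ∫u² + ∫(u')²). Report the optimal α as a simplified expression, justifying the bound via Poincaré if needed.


α = 1

Coercivity of a(·,·) on H^1_0(-3, -5/2) means a(u, u) ≥ α ||u||_{H^1}² for every u ∈ H^1_0.
The interval has length L = 1/2, and Poincaré/coercivity depend only on L. Here a(u, u) = ∫(u')² + (11/2)·∫u².
Here c = 11/2 ≥ 1, so a(u,u) = ∫(u')² + c∫u² ≥ ∫(u')² + ∫u² = ||u||_{H^1}², i.e. α = 1 works. No larger α is possible: a(u,u) ≥ α||u||_{H^1}² means (1−α)∫(u')² ≥ (α−c)∫u², and for the modes u_n = sin(nπ(x−x₀)/L) (x₀ the left endpoint) one has ∫u_n²/∫(u_n')² = (L/(nπ))² → 0, so a(u_n,u_n)/||u_n||_{H^1}² → 1. Hence the optimal constant is α = 1.
Therefore α = 1.


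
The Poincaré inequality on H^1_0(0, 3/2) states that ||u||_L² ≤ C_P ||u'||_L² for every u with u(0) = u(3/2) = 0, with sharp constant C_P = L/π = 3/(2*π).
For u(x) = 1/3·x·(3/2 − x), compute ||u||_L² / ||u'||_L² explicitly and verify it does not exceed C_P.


||u||_L² / ||u'||_L² = 3*sqrt(10)/20 < C_P = 3/(2*π).

u(x) = 1/3·x·(3/2 − x), so u'(x) = 1/2 - 2*x/3.
u(x) = 1/3·x·(3/2 − x) vanishes at x = 0 and x = 3/2, so u ∈ H^1_0(0, 3/2). Differentiate via the product rule and integrate the resulting polynomials term by term.
  ∫_0^3/2 u² dx = ∫_0^3/2 (x^4/9 - x^3/3 + x^2/4) dx. Term by term:
    ∫_0^3/2 x^4/9 dx = 27/160;  ∫_0^3/2 -x^3/3 dx = -27/64;  ∫_0^3/2 x^2/4 dx = 9/32.
  Sum: 27/160 − 27/64 + 9/32 = 9/320.
  ∫_0^3/2 (u')² dx = ∫_0^3/2 (4*x^2/9 - 2*x/3 + 1/4) dx. Term by term:
    ∫_0^3/2 4*x^2/9 dx = 1/2;  ∫_0^3/2 -2*x/3 dx = -3/4;  ∫_0^3/2 1/4 dx = 3/8.
  Sum: 1/2 − 3/4 + 3/8 = 1/8.
∫_0^3/2 u² dx = 9/320, so ||u||_L² = 3*sqrt(5)/40.
∫_0^3/2 (u')² dx = 1/8, so ||u'||_L² = sqrt(2)/4.
Ratio ||u||_L² / ||u'||_L² = 3*sqrt(10)/20.
Sharp Poincaré constant on H^1_0(0, 3/2) is C_P = L/π = 3/(2*π), achieved by sin(2*π/3·x).
A polynomial bump cannot attain the sharp Poincaré constant (only the first sine eigenfunction does), so the ratio is strictly less than C_P, consistent with ||u||_L² ≤ C_P ||u'||_L².


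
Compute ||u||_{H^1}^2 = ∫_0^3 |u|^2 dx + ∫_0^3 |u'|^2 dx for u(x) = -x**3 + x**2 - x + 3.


||u||_{H^1}^2 = 13497/35

The H^1 norm (squared) on an interval (0, L) is
  ||u||_{H^1}^2 = ∫_0^L u(x)^2 dx + ∫_0^L u'(x)^2 dx.
Compute u'(x) = -3*x**2 + 2*x - 1.
Then u(x)^2 = x**6 - 2*x**5 + 3*x**4 - 8*x**3 + 7*x**2 - 6*x + 9 and u'(x)^2 = 9*x**4 - 12*x**3 + 10*x**2 - 4*x + 1.
Integrate each monomial from 0 to 3 using ∫_0^3 c·x^n dx = c·3^(n+1)/(n+1):
  ∫_0^3 u(x)^2 dx = ∫_0^3 (x^6 - 2*x^5 + 3*x^4 - 8*x^3 + 7*x^2 - 6*x + 9) dx. Term by term:
    ∫_0^3 x^6 dx = 2187/7;  ∫_0^3 -2*x^5 dx = -243;  ∫_0^3 3*x^4 dx = 729/5;
    ∫_0^3 -8*x^3 dx = -162;  ∫_0^3 7*x^2 dx = 63;  ∫_0^3 -6*x dx = -27;
    ∫_0^3 9 dx = 27.
  Sum: 2187/7 − 243 + 729/5 − 162 + 63 − 27 + 27 = 4068/35.
  ∫_0^3 u'(x)^2 dx = ∫_0^3 (9*x^4 - 12*x^3 + 10*x^2 - 4*x + 1) dx. Term by term:
    ∫_0^3 9*x^4 dx = 2187/5;  ∫_0^3 -12*x^3 dx = -243;  ∫_0^3 10*x^2 dx = 90;
    ∫_0^3 -4*x dx = -18;  ∫_0^3 1 dx = 3.
  Sum: 2187/5 − 243 + 90 − 18 + 3 = 1347/5.
Adding: ||u||_{H^1}^2 = 4068/35 + 1347/5 = 13497/35.


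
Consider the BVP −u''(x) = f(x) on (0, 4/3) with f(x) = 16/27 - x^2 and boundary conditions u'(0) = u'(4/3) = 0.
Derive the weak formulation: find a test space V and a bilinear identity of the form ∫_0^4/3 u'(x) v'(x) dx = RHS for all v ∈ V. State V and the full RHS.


V = H^1(0, 4/3) (no boundary constraint on v; u is determined up to an additive constant); weak form: ∫_0^4/3 u'v' dx = ∫_0^4/3 (16/27 - x^2) v dx for all v ∈ V.

Multiply both sides by a test function v and integrate from 0 to 4/3:
  ∫_0^4/3 −u''(x) v(x) dx = ∫_0^4/3 f(x) v(x) dx.
Integrate the LHS by parts once:
  ∫_0^4/3 −u'' v dx = −[u'(x) v(x)]_0^4/3 + ∫_0^4/3 u'(x) v'(x) dx.
Thus ∫_0^4/3 u'(x) v'(x) dx = ∫_0^4/3 f(x) v(x) dx + [u'(x) v(x)]_0^4/3.
Choose V so that boundary terms are either known or forced to vanish.
u has homogeneous Neumann: u'(0) = u'(4/3) = 0. So [u' v]_0^4/3 = 0·v(4/3) − 0·v(0) = 0 for any v; take V = H^1(0, 4/3).
Weak formulation: find u (satisfying any essential BC) such that ∫_0^4/3 u'(x) v'(x) dx = ∫_0^4/3 f v dx for all v ∈ V (homogeneous Neumann, so boundary terms vanish).
Substituting f(x) = 16/27 - x^2, the right-hand side is ∫_0^4/3 (16/27 - x^2) v dx.
Compatibility check (pure Neumann): taking v ≡ 1 ∈ V gives 0 = ∫_0^4/3 f dx + (0) − (0), i.e. ∫_0^4/3 f dx must equal u'(0) − u'(4/3) = 0. Indeed ∫_0^4/3 (16/27 - x^2) dx = 0, so the data are compatible. The solution is then unique only up to an additive constant (fix it e.g. by requiring ∫_0^4/3 u dx = 0).


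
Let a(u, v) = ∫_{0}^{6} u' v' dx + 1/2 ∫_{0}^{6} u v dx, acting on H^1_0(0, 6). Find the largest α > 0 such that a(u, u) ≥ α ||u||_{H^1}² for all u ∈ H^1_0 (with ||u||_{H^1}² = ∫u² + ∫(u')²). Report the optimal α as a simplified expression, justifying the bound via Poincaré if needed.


α = (π^2 + 18)/(π^2 + 36)

Coercivity of a(·,·) on H^1_0(0, 6) means a(u, u) ≥ α ||u||_{H^1}² for every u ∈ H^1_0.
The interval has length L = 6, and Poincaré/coercivity depend only on L. Here a(u, u) = ∫(u')² + (1/2)·∫u².
Here 0 < c = 1/2 < 1. The condition a(u,u) ≥ α||u||_{H^1}² reads (1−α)∫(u')² ≥ (α−c)∫u². Any admissible α is ≤ 1 (rapidly oscillating u have ∫u²/∫(u')² → 0), and α = 1 would force 0 ≥ (1−c)∫u², impossible since c < 1; so 1−α > 0. By the sharp Poincaré inequality on H^1_0 of an interval of length L, ∫(u')² ≥ (π/L)²∫u² with equality for the first sine mode sin(π(x−x₀)/L) (x₀ the left endpoint), so the inequality holds for all u iff (1−α)(π/L)² ≥ α − c, i.e. α ≤ ((π/L)² + c)/((π/L)² + 1) = (1 + c(L/π)²)/(1 + (L/π)²). With (π/L)² = π^2/36 and c = 1/2, the largest admissible constant is α = ((π/L)² + c)/((π/L)² + 1).
Simplifying, α = (π^2 + 18)/(π^2 + 36).


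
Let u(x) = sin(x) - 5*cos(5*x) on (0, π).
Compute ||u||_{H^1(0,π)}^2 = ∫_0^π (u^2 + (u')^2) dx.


||u||_{H^1(0,π)}^2 = 326*π

u'(x) = 25*sin(5*x) + cos(x).
Expand u² and (u')² and integrate term by term on (0, π), using: for integers n ≥ 1, ∫_0^π sin²(nx) dx = ∫_0^π cos²(nx) dx = π/2; for n ≠ n', ∫_0^π sin(nx)sin(n'x) dx = ∫_0^π cos(nx)cos(n'x) dx = 0; and by product-to-sum, ∫_0^π sin(nx)cos(n'x) dx = ½∫_0^π [sin((n+n')x) + sin((n−n')x)] dx, which is 0 when n+n' is even and 2n/(n²−n'²) when n+n' is odd (it need not vanish on (0, π)).
  u² squared terms: (-5)²·∫cos(5x)² dx = 25·π/2 = 25*π/2;  (1)²·∫sin(x)² dx = 1·π/2 = π/2.
  u² cross terms: 2·(-5)·(1)·∫cos(5x)·sin(x) dx = -10·(0) = 0.
  So ∫_0^π u² dx = 25*π/2 + π/2 + 0 = 13*π.
  (u')² squared terms: (25)²·∫sin(5x)² dx = 625·π/2 = 625*π/2;  (1)²·∫cos(x)² dx = 1·π/2 = π/2.
  (u')² cross terms: 2·(25)·(1)·∫sin(5x)·cos(x) dx = 50·(0) = 0.
  So ∫_0^π (u')² dx = 625*π/2 + π/2 + 0 = 313*π.
||u||_{H^1}^2 = (13*π) + (313*π) = 326*π.


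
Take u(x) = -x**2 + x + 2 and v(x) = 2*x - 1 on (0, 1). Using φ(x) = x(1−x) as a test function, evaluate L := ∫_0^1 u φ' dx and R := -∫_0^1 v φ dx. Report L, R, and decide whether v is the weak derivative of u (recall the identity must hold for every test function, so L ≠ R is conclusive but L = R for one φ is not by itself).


LHS = 0, RHS = 0. No, v is not the weak derivative of u.

u(x) = -x**2 + x + 2, classical derivative u'(x) = 1 - 2*x.
φ(x) = x(1−x), so φ'(x) = 1 - 2*x.
Note φ(0) = φ(1) = 0, so the boundary term u·φ vanishes.
LHS = ∫_0^1 u(x) φ'(x) dx = ∫_0^1 (2*x^3 - 3*x^2 - 3*x + 2) dx. Term by term:
  ∫_0^1 2*x^3 dx = 1/2;  ∫_0^1 -3*x^2 dx = -1;  ∫_0^1 -3*x dx = -3/2;
  ∫_0^1 2 dx = 2.
Sum: 1/2 − 1 − 3/2 + 2 = 0.
So LHS = 0.
∫_0^1 v(x) φ(x) dx = ∫_0^1 (-2*x^3 + 3*x^2 - x) dx. Term by term:
  ∫_0^1 -2*x^3 dx = -1/2;  ∫_0^1 3*x^2 dx = 1;  ∫_0^1 -x dx = -1/2.
Sum: -1/2 + 1 − 1/2 = 0.
So RHS = -∫_0^1 v(x) φ(x) dx = 0.
LHS = RHS, so the identity holds for this particular φ. But this is necessary, not sufficient: a weak derivative must satisfy the identity for EVERY test function in C_c^∞(0, 1).
Here u is smooth, so its weak derivative equals its classical derivative u'(x) = 1 - 2*x. Since v(x) = 2*x - 1 ≠ u'(x), v is NOT the weak derivative of u — the agreement for this single φ is a coincidence (the difference v − u' happens to be L²-orthogonal to this φ).


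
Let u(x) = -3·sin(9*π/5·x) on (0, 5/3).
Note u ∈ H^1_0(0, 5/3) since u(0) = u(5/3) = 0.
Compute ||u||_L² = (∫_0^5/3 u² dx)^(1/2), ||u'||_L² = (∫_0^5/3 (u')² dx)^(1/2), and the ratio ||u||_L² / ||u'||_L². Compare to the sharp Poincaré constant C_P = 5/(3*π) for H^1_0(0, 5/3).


||u||_L² / ||u'||_L² = 5/(9*π) < C_P = 5/(3*π).

u(x) = -3·sin(9*π/5·x), so u'(x) = -27*π*cos(9*π*x/5)/5.
Writing u(x) = A·sin(kπx/L) with A = -3 and k = 3, use ∫_0^L sin²(kπx/L) dx = L/2 and ∫_0^L cos²(kπx/L) dx = L/2.
u² = 9·sin²(9*π/5·x) and (u')² = 729*π^2/25·cos²(9*π/5·x), and each of sin², cos² integrates to L/2 = 5/6 over (0, 5/3).
∫_0^5/3 u² dx = 15/2, so ||u||_L² = sqrt(30)/2.
∫_0^5/3 (u')² dx = 243*π^2/10, so ||u'||_L² = 9*sqrt(30)*π/10.
Ratio ||u||_L² / ||u'||_L² = 5/(9*π).
Sharp Poincaré constant on H^1_0(0, 5/3) is C_P = L/π = 5/(3*π), achieved by sin(3*π/5·x).
This is the k = 3 harmonic; the ratio L/(kπ) is strictly less than C_P = L/π, consistent with the sharp inequality ||u||_L² ≤ C_P ||u'||_L².


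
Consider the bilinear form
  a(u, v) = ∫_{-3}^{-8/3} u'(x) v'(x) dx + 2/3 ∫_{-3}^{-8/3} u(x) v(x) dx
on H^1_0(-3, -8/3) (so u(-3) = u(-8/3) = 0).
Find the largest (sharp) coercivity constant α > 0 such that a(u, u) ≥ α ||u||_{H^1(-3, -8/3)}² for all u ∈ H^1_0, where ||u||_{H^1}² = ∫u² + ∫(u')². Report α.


α = (2 + 27*π^2)/(3*(1 + 9*π^2))

Coercivity of a(·,·) on H^1_0(-3, -8/3) means a(u, u) ≥ α ||u||_{H^1}² for every u ∈ H^1_0.
The interval has length L = 1/3, and Poincaré/coercivity depend only on L. Here a(u, u) = ∫(u')² + (2/3)·∫u².
Here 0 < c = 2/3 < 1. The condition a(u,u) ≥ α||u||_{H^1}² reads (1−α)∫(u')² ≥ (α−c)∫u². Any admissible α is ≤ 1 (rapidly oscillating u have ∫u²/∫(u')² → 0), and α = 1 would force 0 ≥ (1−c)∫u², impossible since c < 1; so 1−α > 0. By the sharp Poincaré inequality on H^1_0 of an interval of length L, ∫(u')² ≥ (π/L)²∫u² with equality for the first sine mode sin(π(x−x₀)/L) (x₀ the left endpoint), so the inequality holds for all u iff (1−α)(π/L)² ≥ α − c, i.e. α ≤ ((π/L)² + c)/((π/L)² + 1) = (1 + c(L/π)²)/(1 + (L/π)²). With (π/L)² = 9*π^2 and c = 2/3, the largest admissible constant is α = ((π/L)² + c)/((π/L)² + 1).
Simplifying, α = (2 + 27*π^2)/(3*(1 + 9*π^2)).


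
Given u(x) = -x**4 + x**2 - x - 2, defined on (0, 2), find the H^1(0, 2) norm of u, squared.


||u||_{H^1}^2 = 13522/45

The H^1 norm (squared) on an interval (0, L) is
  ||u||_{H^1}^2 = ∫_0^L u(x)^2 dx + ∫_0^L u'(x)^2 dx.
Compute u'(x) = -4*x**3 + 2*x - 1.
Then u(x)^2 = x**8 - 2*x**6 + 2*x**5 + 5*x**4 - 2*x**3 - 3*x**2 + 4*x + 4 and u'(x)^2 = 16*x**6 - 16*x**4 + 8*x**3 + 4*x**2 - 4*x + 1.
Integrate each monomial from 0 to 2 using ∫_0^2 c·x^n dx = c·2^(n+1)/(n+1):
  ∫_0^2 u(x)^2 dx = ∫_0^2 (x^8 - 2*x^6 + 2*x^5 + 5*x^4 - 2*x^3 - 3*x^2 + 4*x + 4) dx. Term by term:
    ∫_0^2 x^8 dx = 512/9;  ∫_0^2 -2*x^6 dx = -256/7;  ∫_0^2 2*x^5 dx = 64/3;
    ∫_0^2 5*x^4 dx = 32;  ∫_0^2 -2*x^3 dx = -8;  ∫_0^2 -3*x^2 dx = -8;
    ∫_0^2 4*x dx = 8;  ∫_0^2 4 dx = 8.
  Sum: 512/9 − 256/7 + 64/3 + 32 − 8 − 8 + 8 + 8 = 4640/63.
  ∫_0^2 u'(x)^2 dx = ∫_0^2 (16*x^6 - 16*x^4 + 8*x^3 + 4*x^2 - 4*x + 1) dx. Term by term:
    ∫_0^2 16*x^6 dx = 2048/7;  ∫_0^2 -16*x^4 dx = -512/5;  ∫_0^2 8*x^3 dx = 32;
    ∫_0^2 4*x^2 dx = 32/3;  ∫_0^2 -4*x dx = -8;  ∫_0^2 1 dx = 2.
  Sum: 2048/7 − 512/5 + 32 + 32/3 − 8 + 2 = 23818/105.
Adding: ||u||_{H^1}^2 = 4640/63 + 23818/105 = 13522/45.


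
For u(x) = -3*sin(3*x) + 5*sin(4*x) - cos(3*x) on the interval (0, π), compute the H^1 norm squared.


||u||_{H^1(0,π)}^2 = -800/7 + 525*π/2

u'(x) = 3*sin(3*x) - 9*cos(3*x) + 20*cos(4*x).
Expand u² and (u')² and integrate term by term on (0, π), using: for integers n ≥ 1, ∫_0^π sin²(nx) dx = ∫_0^π cos²(nx) dx = π/2; for n ≠ n', ∫_0^π sin(nx)sin(n'x) dx = ∫_0^π cos(nx)cos(n'x) dx = 0; and by product-to-sum, ∫_0^π sin(nx)cos(n'x) dx = ½∫_0^π [sin((n+n')x) + sin((n−n')x)] dx, which is 0 when n+n' is even and 2n/(n²−n'²) when n+n' is odd (it need not vanish on (0, π)).
  u² squared terms: (-1)²·∫cos(3x)² dx = 1·π/2 = π/2;  (-3)²·∫sin(3x)² dx = 9·π/2 = 9*π/2;  (5)²·∫sin(4x)² dx = 25·π/2 = 25*π/2.
  u² cross terms: 2·(-1)·(-3)·∫cos(3x)·sin(3x) dx = 6·(0) = 0;  2·(-1)·(5)·∫cos(3x)·sin(4x) dx = -10·(8/7) = -80/7;  2·(-3)·(5)·∫sin(3x)·sin(4x) dx = -30·(0) = 0.
  So ∫_0^π u² dx = π/2 + 9*π/2 + 25*π/2 + 0 − 80/7 + 0 = -80/7 + 35*π/2.
  (u')² squared terms: (-9)²·∫cos(3x)² dx = 81·π/2 = 81*π/2;  (3)²·∫sin(3x)² dx = 9·π/2 = 9*π/2;  (20)²·∫cos(4x)² dx = 400·π/2 = 200*π.
  (u')² cross terms: 2·(-9)·(3)·∫cos(3x)·sin(3x) dx = -54·(0) = 0;  2·(-9)·(20)·∫cos(3x)·cos(4x) dx = -360·(0) = 0;  2·(3)·(20)·∫sin(3x)·cos(4x) dx = 120·(-6/7) = -720/7.
  So ∫_0^π (u')² dx = 81*π/2 + 9*π/2 + 200*π + 0 + 0 − 720/7 = -720/7 + 245*π.
||u||_{H^1}^2 = (-80/7 + 35*π/2) + (-720/7 + 245*π) = -800/7 + 525*π/2.


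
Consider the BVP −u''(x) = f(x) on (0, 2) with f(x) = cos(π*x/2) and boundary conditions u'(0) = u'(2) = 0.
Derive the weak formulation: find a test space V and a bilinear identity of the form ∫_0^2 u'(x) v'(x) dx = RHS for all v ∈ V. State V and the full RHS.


V = H^1(0, 2) (no boundary constraint on v; u is determined up to an additive constant); weak form: ∫_0^2 u'v' dx = ∫_0^2 (cos(π*x/2)) v dx for all v ∈ V.

Multiply both sides by a test function v and integrate from 0 to 2:
  ∫_0^2 −u''(x) v(x) dx = ∫_0^2 f(x) v(x) dx.
Integrate the LHS by parts once:
  ∫_0^2 −u'' v dx = −[u'(x) v(x)]_0^2 + ∫_0^2 u'(x) v'(x) dx.
Thus ∫_0^2 u'(x) v'(x) dx = ∫_0^2 f(x) v(x) dx + [u'(x) v(x)]_0^2.
Choose V so that boundary terms are either known or forced to vanish.
u has homogeneous Neumann: u'(0) = u'(2) = 0. So [u' v]_0^2 = 0·v(2) − 0·v(0) = 0 for any v; take V = H^1(0, 2).
Weak formulation: find u (satisfying any essential BC) such that ∫_0^2 u'(x) v'(x) dx = ∫_0^2 f v dx for all v ∈ V (homogeneous Neumann, so boundary terms vanish).
Substituting f(x) = cos(π*x/2), the right-hand side is ∫_0^2 (cos(π*x/2)) v dx.
Compatibility check (pure Neumann): taking v ≡ 1 ∈ V gives 0 = ∫_0^2 f dx + (0) − (0), i.e. ∫_0^2 f dx must equal u'(0) − u'(2) = 0. Indeed ∫_0^2 (cos(π*x/2)) dx = 0, so the data are compatible. The solution is then unique only up to an additive constant (fix it e.g. by requiring ∫_0^2 u dx = 0).


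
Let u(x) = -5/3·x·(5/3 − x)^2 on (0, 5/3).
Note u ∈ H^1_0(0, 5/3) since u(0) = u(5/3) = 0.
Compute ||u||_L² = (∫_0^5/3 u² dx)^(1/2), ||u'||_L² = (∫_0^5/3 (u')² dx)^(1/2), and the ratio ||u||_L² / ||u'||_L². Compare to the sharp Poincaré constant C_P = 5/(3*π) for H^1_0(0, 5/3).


||u||_L² / ||u'||_L² = 5*sqrt(14)/42 < C_P = 5/(3*π).

u(x) = -5/3·x·(5/3 − x)^2, so u'(x) = -5*x^2 + 100*x/9 - 125/27.
u(x) = -5/3·x·(5/3 − x)^2 vanishes at x = 0 and x = 5/3, so u ∈ H^1_0(0, 5/3). Differentiate via the product rule and integrate the resulting polynomials term by term.
  ∫_0^5/3 u² dx = ∫_0^5/3 (25*x^6/9 - 500*x^5/27 + 1250*x^4/27 - 12500*x^3/243 + 15625*x^2/729) dx. Term by term:
    ∫_0^5/3 25*x^6/9 dx = 1953125/137781;  ∫_0^5/3 -500*x^5/27 dx = -3906250/59049;  ∫_0^5/3 1250*x^4/27 dx = 781250/6561;
    ∫_0^5/3 -12500*x^3/243 dx = -1953125/19683;  ∫_0^5/3 15625*x^2/729 dx = 1953125/59049.
  Sum: 1953125/137781 − 3906250/59049 + 781250/6561 − 1953125/19683 + 1953125/59049 = 390625/413343.
  ∫_0^5/3 (u')² dx = ∫_0^5/3 (25*x^4 - 1000*x^3/9 + 13750*x^2/81 - 25000*x/243 + 15625/729) dx. Term by term:
    ∫_0^5/3 25*x^4 dx = 15625/243;  ∫_0^5/3 -1000*x^3/9 dx = -156250/729;  ∫_0^5/3 13750*x^2/81 dx = 1718750/6561;
    ∫_0^5/3 -25000*x/243 dx = -312500/2187;  ∫_0^5/3 15625/729 dx = 78125/2187.
  Sum: 15625/243 − 156250/729 + 1718750/6561 − 312500/2187 + 78125/2187 = 31250/6561.
∫_0^5/3 u² dx = 390625/413343, so ||u||_L² = 625*sqrt(7)/1701.
∫_0^5/3 (u')² dx = 31250/6561, so ||u'||_L² = 125*sqrt(2)/81.
Ratio ||u||_L² / ||u'||_L² = 5*sqrt(14)/42.
Sharp Poincaré constant on H^1_0(0, 5/3) is C_P = L/π = 5/(3*π), achieved by sin(3*π/5·x).
A polynomial bump cannot attain the sharp Poincaré constant (only the first sine eigenfunction does), so the ratio is strictly less than C_P, consistent with ||u||_L² ≤ C_P ||u'||_L².


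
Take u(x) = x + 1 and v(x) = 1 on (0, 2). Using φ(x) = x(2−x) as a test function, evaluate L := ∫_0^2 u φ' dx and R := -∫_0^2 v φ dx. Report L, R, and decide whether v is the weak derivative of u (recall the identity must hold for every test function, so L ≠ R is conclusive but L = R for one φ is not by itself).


LHS = -4/3, RHS = -4/3. Yes, v = u' weakly.

u(x) = x + 1, classical derivative u'(x) = 1.
φ(x) = x(2−x), so φ'(x) = 2 - 2*x.
Note φ(0) = φ(2) = 0, so the boundary term u·φ vanishes.
LHS = ∫_0^2 u(x) φ'(x) dx = ∫_0^2 (2 - 2*x^2) dx. Term by term:
  ∫_0^2 -2*x^2 dx = -16/3;  ∫_0^2 2 dx = 4.
Sum: -16/3 + 4 = -4/3.
So LHS = -4/3.
∫_0^2 v(x) φ(x) dx = ∫_0^2 (-x^2 + 2*x) dx. Term by term:
  ∫_0^2 -x^2 dx = -8/3;  ∫_0^2 2*x dx = 4.
Sum: -8/3 + 4 = 4/3.
So RHS = -∫_0^2 v(x) φ(x) dx = -4/3.
LHS = RHS, so the identity holds for this test φ.
Moreover u is smooth here and v(x) = u'(x) = 1 pointwise, so the identity holds for every test function. Hence v is the weak derivative of u.


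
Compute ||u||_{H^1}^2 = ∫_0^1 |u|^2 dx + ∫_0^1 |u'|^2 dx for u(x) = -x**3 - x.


||u||_{H^1}^2 = 596/105

The H^1 norm (squared) on an interval (0, L) is
  ||u||_{H^1}^2 = ∫_0^L u(x)^2 dx + ∫_0^L u'(x)^2 dx.
Compute u'(x) = -3*x**2 - 1.
Then u(x)^2 = x**6 + 2*x**4 + x**2 and u'(x)^2 = 9*x**4 + 6*x**2 + 1.
Integrate each monomial from 0 to 1 using ∫_0^1 c·x^n dx = c·1^(n+1)/(n+1):
  ∫_0^1 u(x)^2 dx = ∫_0^1 (x^6 + 2*x^4 + x^2) dx. Term by term:
    ∫_0^1 x^6 dx = 1/7;  ∫_0^1 2*x^4 dx = 2/5;  ∫_0^1 x^2 dx = 1/3.
  Sum: 1/7 + 2/5 + 1/3 = 92/105.
  ∫_0^1 u'(x)^2 dx = ∫_0^1 (9*x^4 + 6*x^2 + 1) dx. Term by term:
    ∫_0^1 9*x^4 dx = 9/5;  ∫_0^1 6*x^2 dx = 2;  ∫_0^1 1 dx = 1.
  Sum: 9/5 + 2 + 1 = 24/5.
Adding: ||u||_{H^1}^2 = 92/105 + 24/5 = 596/105.


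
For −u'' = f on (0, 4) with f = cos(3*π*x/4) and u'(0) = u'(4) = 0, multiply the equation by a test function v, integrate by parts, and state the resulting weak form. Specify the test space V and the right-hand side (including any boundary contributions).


V = H^1(0, 4) (no boundary constraint on v; u is determined up to an additive constant); weak form: ∫_0^4 u'v' dx = ∫_0^4 (cos(3*π*x/4)) v dx for all v ∈ V.

Multiply both sides by a test function v and integrate from 0 to 4:
  ∫_0^4 −u''(x) v(x) dx = ∫_0^4 f(x) v(x) dx.
Integrate the LHS by parts once:
  ∫_0^4 −u'' v dx = −[u'(x) v(x)]_0^4 + ∫_0^4 u'(x) v'(x) dx.
Thus ∫_0^4 u'(x) v'(x) dx = ∫_0^4 f(x) v(x) dx + [u'(x) v(x)]_0^4.
Choose V so that boundary terms are either known or forced to vanish.
u has homogeneous Neumann: u'(0) = u'(4) = 0. So [u' v]_0^4 = 0·v(4) − 0·v(0) = 0 for any v; take V = H^1(0, 4).
Weak formulation: find u (satisfying any essential BC) such that ∫_0^4 u'(x) v'(x) dx = ∫_0^4 f v dx for all v ∈ V (homogeneous Neumann, so boundary terms vanish).
Substituting f(x) = cos(3*π*x/4), the right-hand side is ∫_0^4 (cos(3*π*x/4)) v dx.
Compatibility check (pure Neumann): taking v ≡ 1 ∈ V gives 0 = ∫_0^4 f dx + (0) − (0), i.e. ∫_0^4 f dx must equal u'(0) − u'(4) = 0. Indeed ∫_0^4 (cos(3*π*x/4)) dx = 0, so the data are compatible. The solution is then unique only up to an additive constant (fix it e.g. by requiring ∫_0^4 u dx = 0).


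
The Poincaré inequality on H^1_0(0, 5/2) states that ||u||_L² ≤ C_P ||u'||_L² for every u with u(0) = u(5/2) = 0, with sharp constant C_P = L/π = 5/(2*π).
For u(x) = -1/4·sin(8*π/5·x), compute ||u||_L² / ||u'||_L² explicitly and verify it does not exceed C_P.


||u||_L² / ||u'||_L² = 5/(8*π) < C_P = 5/(2*π).

u(x) = -1/4·sin(8*π/5·x), so u'(x) = -2*π*cos(8*π*x/5)/5.
Writing u(x) = A·sin(kπx/L) with A = -1/4 and k = 4, use ∫_0^L sin²(kπx/L) dx = L/2 and ∫_0^L cos²(kπx/L) dx = L/2.
u² = 1/16·sin²(8*π/5·x) and (u')² = 4*π^2/25·cos²(8*π/5·x), and each of sin², cos² integrates to L/2 = 5/4 over (0, 5/2).
∫_0^5/2 u² dx = 5/64, so ||u||_L² = sqrt(5)/8.
∫_0^5/2 (u')² dx = π^2/5, so ||u'||_L² = sqrt(5)*π/5.
Ratio ||u||_L² / ||u'||_L² = 5/(8*π).
Sharp Poincaré constant on H^1_0(0, 5/2) is C_P = L/π = 5/(2*π), achieved by sin(2*π/5·x).
This is the k = 4 harmonic; the ratio L/(kπ) is strictly less than C_P = L/π, consistent with the sharp inequality ||u||_L² ≤ C_P ||u'||_L².


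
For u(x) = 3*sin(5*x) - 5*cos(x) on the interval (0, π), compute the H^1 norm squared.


||u||_{H^1(0,π)}^2 = 142*π

u'(x) = 5*sin(x) + 15*cos(5*x).
Expand u² and (u')² and integrate term by term on (0, π), using: for integers n ≥ 1, ∫_0^π sin²(nx) dx = ∫_0^π cos²(nx) dx = π/2; for n ≠ n', ∫_0^π sin(nx)sin(n'x) dx = ∫_0^π cos(nx)cos(n'x) dx = 0; and by product-to-sum, ∫_0^π sin(nx)cos(n'x) dx = ½∫_0^π [sin((n+n')x) + sin((n−n')x)] dx, which is 0 when n+n' is even and 2n/(n²−n'²) when n+n' is odd (it need not vanish on (0, π)).
  u² squared terms: (-5)²·∫cos(x)² dx = 25·π/2 = 25*π/2;  (3)²·∫sin(5x)² dx = 9·π/2 = 9*π/2.
  u² cross terms: 2·(-5)·(3)·∫cos(x)·sin(5x) dx = -30·(0) = 0.
  So ∫_0^π u² dx = 25*π/2 + 9*π/2 + 0 = 17*π.
  (u')² squared terms: (5)²·∫sin(x)² dx = 25·π/2 = 25*π/2;  (15)²·∫cos(5x)² dx = 225·π/2 = 225*π/2.
  (u')² cross terms: 2·(5)·(15)·∫sin(x)·cos(5x) dx = 150·(0) = 0.
  So ∫_0^π (u')² dx = 25*π/2 + 225*π/2 + 0 = 125*π.
||u||_{H^1}^2 = (17*π) + (125*π) = 142*π.


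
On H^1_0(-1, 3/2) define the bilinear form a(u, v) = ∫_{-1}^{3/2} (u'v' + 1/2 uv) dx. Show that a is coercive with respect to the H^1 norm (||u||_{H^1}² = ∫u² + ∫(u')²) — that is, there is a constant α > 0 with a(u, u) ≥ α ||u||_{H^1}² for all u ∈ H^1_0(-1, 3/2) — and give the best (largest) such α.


α = (25 + 8*π^2)/(2*(25 + 4*π^2))

Coercivity of a(·,·) on H^1_0(-1, 3/2) means a(u, u) ≥ α ||u||_{H^1}² for every u ∈ H^1_0.
The interval has length L = 5/2, and Poincaré/coercivity depend only on L. Here a(u, u) = ∫(u')² + (1/2)·∫u².
Here 0 < c = 1/2 < 1. The condition a(u,u) ≥ α||u||_{H^1}² reads (1−α)∫(u')² ≥ (α−c)∫u². Any admissible α is ≤ 1 (rapidly oscillating u have ∫u²/∫(u')² → 0), and α = 1 would force 0 ≥ (1−c)∫u², impossible since c < 1; so 1−α > 0. By the sharp Poincaré inequality on H^1_0 of an interval of length L, ∫(u')² ≥ (π/L)²∫u² with equality for the first sine mode sin(π(x−x₀)/L) (x₀ the left endpoint), so the inequality holds for all u iff (1−α)(π/L)² ≥ α − c, i.e. α ≤ ((π/L)² + c)/((π/L)² + 1) = (1 + c(L/π)²)/(1 + (L/π)²). With (π/L)² = 4*π^2/25 and c = 1/2, the largest admissible constant is α = ((π/L)² + c)/((π/L)² + 1).
Simplifying, α = (25 + 8*π^2)/(2*(25 + 4*π^2)).


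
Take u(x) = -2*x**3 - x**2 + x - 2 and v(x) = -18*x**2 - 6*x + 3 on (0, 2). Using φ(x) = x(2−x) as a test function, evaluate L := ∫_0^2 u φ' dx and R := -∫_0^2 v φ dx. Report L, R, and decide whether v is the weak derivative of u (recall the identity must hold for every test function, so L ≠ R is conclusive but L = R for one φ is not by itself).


LHS = 164/15, RHS = 164/5. No, v is not the weak derivative of u.

u(x) = -2*x**3 - x**2 + x - 2, classical derivative u'(x) = -6*x**2 - 2*x + 1.
φ(x) = x(2−x), so φ'(x) = 2 - 2*x.
Note φ(0) = φ(2) = 0, so the boundary term u·φ vanishes.
LHS = ∫_0^2 u(x) φ'(x) dx = ∫_0^2 (4*x^4 - 2*x^3 - 4*x^2 + 6*x - 4) dx. Term by term:
  ∫_0^2 4*x^4 dx = 128/5;  ∫_0^2 -2*x^3 dx = -8;  ∫_0^2 -4*x^2 dx = -32/3;
  ∫_0^2 6*x dx = 12;  ∫_0^2 -4 dx = -8.
Sum: 128/5 − 8 − 32/3 + 12 − 8 = 164/15.
So LHS = 164/15.
∫_0^2 v(x) φ(x) dx = ∫_0^2 (18*x^4 - 30*x^3 - 15*x^2 + 6*x) dx. Term by term:
  ∫_0^2 18*x^4 dx = 576/5;  ∫_0^2 -30*x^3 dx = -120;  ∫_0^2 -15*x^2 dx = -40;
  ∫_0^2 6*x dx = 12.
Sum: 576/5 − 120 − 40 + 12 = -164/5.
So RHS = -∫_0^2 v(x) φ(x) dx = 164/5.
LHS − RHS = -328/15 ≠ 0, so the identity fails.
(For a valid weak derivative the identity must hold for EVERY test function, in particular this one. The failure shows v is NOT the weak derivative of u.)
Correct weak derivative would be u'(x) = -6*x**2 - 2*x + 1.


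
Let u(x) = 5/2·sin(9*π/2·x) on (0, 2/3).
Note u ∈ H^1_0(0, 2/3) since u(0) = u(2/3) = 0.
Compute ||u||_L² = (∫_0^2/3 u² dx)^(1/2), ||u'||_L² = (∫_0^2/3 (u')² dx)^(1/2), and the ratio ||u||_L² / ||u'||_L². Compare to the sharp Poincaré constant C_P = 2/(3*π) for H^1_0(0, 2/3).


||u||_L² / ||u'||_L² = 2/(9*π) < C_P = 2/(3*π).

u(x) = 5/2·sin(9*π/2·x), so u'(x) = 45*π*cos(9*π*x/2)/4.
Writing u(x) = A·sin(kπx/L) with A = 5/2 and k = 3, use ∫_0^L sin²(kπx/L) dx = L/2 and ∫_0^L cos²(kπx/L) dx = L/2.
u² = 25/4·sin²(9*π/2·x) and (u')² = 2025*π^2/16·cos²(9*π/2·x), and each of sin², cos² integrates to L/2 = 1/3 over (0, 2/3).
∫_0^2/3 u² dx = 25/12, so ||u||_L² = 5*sqrt(3)/6.
∫_0^2/3 (u')² dx = 675*π^2/16, so ||u'||_L² = 15*sqrt(3)*π/4.
Ratio ||u||_L² / ||u'||_L² = 2/(9*π).
Sharp Poincaré constant on H^1_0(0, 2/3) is C_P = L/π = 2/(3*π), achieved by sin(3*π/2·x).
This is the k = 3 harmonic; the ratio L/(kπ) is strictly less than C_P = L/π, consistent with the sharp inequality ||u||_L² ≤ C_P ||u'||_L².


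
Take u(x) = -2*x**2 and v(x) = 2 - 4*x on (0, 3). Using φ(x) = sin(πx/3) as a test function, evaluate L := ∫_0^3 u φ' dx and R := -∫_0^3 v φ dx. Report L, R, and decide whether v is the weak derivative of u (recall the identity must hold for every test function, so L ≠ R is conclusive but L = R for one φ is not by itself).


LHS = 36/π, RHS = 24/π. No, v is not the weak derivative of u.

u(x) = -2*x**2, classical derivative u'(x) = -4*x.
φ(x) = sin(πx/3), so φ'(x) = π*cos(π*x/3)/3.
Note φ(0) = φ(3) = 0, so the boundary term u·φ vanishes.
LHS = ∫_0^3 u(x) φ'(x) dx = ∫_0^3 (-2*π*x^2*cos(π*x/3)/3) dx. Term by term:
  ∫_0^3 -2*π*x^2*cos(π*x/3)/3 dx = 36/π.
So LHS = 36/π.
∫_0^3 v(x) φ(x) dx = ∫_0^3 (-4*x*sin(π*x/3) + 2*sin(π*x/3)) dx. Term by term:
  ∫_0^3 2*sin(π*x/3) dx = 12/π;  ∫_0^3 -4*x*sin(π*x/3) dx = -36/π.
Sum: 12/π − 36/π = -24/π.
So RHS = -∫_0^3 v(x) φ(x) dx = 24/π.
LHS − RHS = 12/π ≠ 0, so the identity fails.
(For a valid weak derivative the identity must hold for EVERY test function, in particular this one. The failure shows v is NOT the weak derivative of u.)
Correct weak derivative would be u'(x) = -4*x.


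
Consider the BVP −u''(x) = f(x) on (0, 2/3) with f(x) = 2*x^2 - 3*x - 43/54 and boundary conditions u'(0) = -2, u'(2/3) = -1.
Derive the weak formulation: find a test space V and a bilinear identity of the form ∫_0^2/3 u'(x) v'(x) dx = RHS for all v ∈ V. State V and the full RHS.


V = H^1(0, 2/3) (v unrestricted at boundary; u is determined up to an additive constant); weak form: ∫_0^2/3 u'v' dx = ∫_0^2/3 (2*x^2 - 3*x - 43/54) v dx − v(2/3) + 2·v(0) for all v ∈ V.

Multiply both sides by a test function v and integrate from 0 to 2/3:
  ∫_0^2/3 −u''(x) v(x) dx = ∫_0^2/3 f(x) v(x) dx.
Integrate the LHS by parts once:
  ∫_0^2/3 −u'' v dx = −[u'(x) v(x)]_0^2/3 + ∫_0^2/3 u'(x) v'(x) dx.
Thus ∫_0^2/3 u'(x) v'(x) dx = ∫_0^2/3 f(x) v(x) dx + [u'(x) v(x)]_0^2/3.
Choose V so that boundary terms are either known or forced to vanish.
u has inhomogeneous Neumann u'(0) = -2, u'(2/3) = -1. [u' v]_0^2/3 = (-1)·v(2/3) − (-2)·v(0) = − v(2/3) + 2·v(0). Take V = H^1(0, 2/3); boundary term becomes part of RHS.
Weak formulation: find u (satisfying any essential BC) such that ∫_0^2/3 u'(x) v'(x) dx = ∫_0^2/3 f v dx − v(2/3) + 2·v(0) for all v ∈ V (Neumann data are natural BCs: they enter the RHS as boundary terms).
Substituting f(x) = 2*x^2 - 3*x - 43/54, the right-hand side is ∫_0^2/3 (2*x^2 - 3*x - 43/54) v dx − v(2/3) + 2·v(0).
Compatibility check (pure Neumann): taking v ≡ 1 ∈ V gives 0 = ∫_0^2/3 f dx + (-1) − (-2), i.e. ∫_0^2/3 f dx must equal u'(0) − u'(2/3) = -1. Indeed ∫_0^2/3 (2*x^2 - 3*x - 43/54) dx = -1, so the data are compatible. The solution is then unique only up to an additive constant (fix it e.g. by requiring ∫_0^2/3 u dx = 0).


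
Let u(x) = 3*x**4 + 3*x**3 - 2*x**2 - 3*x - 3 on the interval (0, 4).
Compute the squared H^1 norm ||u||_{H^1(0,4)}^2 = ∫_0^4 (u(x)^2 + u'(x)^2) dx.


||u||_{H^1}^2 = 88978712/105

The H^1 norm (squared) on an interval (0, L) is
  ||u||_{H^1}^2 = ∫_0^L u(x)^2 dx + ∫_0^L u'(x)^2 dx.
Compute u'(x) = 12*x**3 + 9*x**2 - 4*x - 3.
Then u(x)^2 = 9*x**8 + 18*x**7 - 3*x**6 - 30*x**5 - 32*x**4 - 6*x**3 + 21*x**2 + 18*x + 9 and u'(x)^2 = 144*x**6 + 216*x**5 - 15*x**4 - 144*x**3 - 38*x**2 + 24*x + 9.
Integrate each monomial from 0 to 4 using ∫_0^4 c·x^n dx = c·4^(n+1)/(n+1):
  ∫_0^4 u(x)^2 dx = ∫_0^4 (9*x^8 + 18*x^7 - 3*x^6 - 30*x^5 - 32*x^4 - 6*x^3 + 21*x^2 + 18*x + 9) dx. Term by term:
    ∫_0^4 9*x^8 dx = 262144;  ∫_0^4 18*x^7 dx = 147456;  ∫_0^4 -3*x^6 dx = -49152/7;
    ∫_0^4 -30*x^5 dx = -20480;  ∫_0^4 -32*x^4 dx = -32768/5;  ∫_0^4 -6*x^3 dx = -384;
    ∫_0^4 21*x^2 dx = 448;  ∫_0^4 18*x dx = 144;  ∫_0^4 9 dx = 36.
  Sum: 262144 + 147456 − 49152/7 − 20480 − 32768/5 − 384 + 448 + 144 + 36 = 13152604/35.
  ∫_0^4 u'(x)^2 dx = ∫_0^4 (144*x^6 + 216*x^5 - 15*x^4 - 144*x^3 - 38*x^2 + 24*x + 9) dx. Term by term:
    ∫_0^4 144*x^6 dx = 2359296/7;  ∫_0^4 216*x^5 dx = 147456;  ∫_0^4 -15*x^4 dx = -3072;
    ∫_0^4 -144*x^3 dx = -9216;  ∫_0^4 -38*x^2 dx = -2432/3;  ∫_0^4 24*x dx = 192;
    ∫_0^4 9 dx = 36.
  Sum: 2359296/7 + 147456 − 3072 − 9216 − 2432/3 + 192 + 36 = 9904180/21.
Adding: ||u||_{H^1}^2 = 13152604/35 + 9904180/21 = 88978712/105.


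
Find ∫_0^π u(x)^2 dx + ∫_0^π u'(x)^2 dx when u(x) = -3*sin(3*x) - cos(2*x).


||u||_{H^1(0,π)}^2 = 36 + 95*π/2

u'(x) = 2*sin(2*x) - 9*cos(3*x).
Expand u² and (u')² and integrate term by term on (0, π), using: for integers n ≥ 1, ∫_0^π sin²(nx) dx = ∫_0^π cos²(nx) dx = π/2; for n ≠ n', ∫_0^π sin(nx)sin(n'x) dx = ∫_0^π cos(nx)cos(n'x) dx = 0; and by product-to-sum, ∫_0^π sin(nx)cos(n'x) dx = ½∫_0^π [sin((n+n')x) + sin((n−n')x)] dx, which is 0 when n+n' is even and 2n/(n²−n'²) when n+n' is odd (it need not vanish on (0, π)).
  u² squared terms: (-1)²·∫cos(2x)² dx = 1·π/2 = π/2;  (-3)²·∫sin(3x)² dx = 9·π/2 = 9*π/2.
  u² cross terms: 2·(-1)·(-3)·∫cos(2x)·sin(3x) dx = 6·(6/5) = 36/5.
  So ∫_0^π u² dx = π/2 + 9*π/2 + 36/5 = 36/5 + 5*π.
  (u')² squared terms: (-9)²·∫cos(3x)² dx = 81·π/2 = 81*π/2;  (2)²·∫sin(2x)² dx = 4·π/2 = 2*π.
  (u')² cross terms: 2·(-9)·(2)·∫cos(3x)·sin(2x) dx = -36·(-4/5) = 144/5.
  So ∫_0^π (u')² dx = 81*π/2 + 2*π + 144/5 = 144/5 + 85*π/2.
||u||_{H^1}^2 = (36/5 + 5*π) + (144/5 + 85*π/2) = 36 + 95*π/2.


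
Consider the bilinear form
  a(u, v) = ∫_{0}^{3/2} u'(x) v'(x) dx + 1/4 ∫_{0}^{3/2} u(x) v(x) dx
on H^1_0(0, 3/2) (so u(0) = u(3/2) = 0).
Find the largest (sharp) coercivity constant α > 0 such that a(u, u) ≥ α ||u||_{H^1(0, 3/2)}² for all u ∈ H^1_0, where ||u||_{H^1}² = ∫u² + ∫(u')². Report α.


α = (9 + 16*π^2)/(4*(9 + 4*π^2))

Coercivity of a(·,·) on H^1_0(0, 3/2) means a(u, u) ≥ α ||u||_{H^1}² for every u ∈ H^1_0.
The interval has length L = 3/2, and Poincaré/coercivity depend only on L. Here a(u, u) = ∫(u')² + (1/4)·∫u².
Here 0 < c = 1/4 < 1. The condition a(u,u) ≥ α||u||_{H^1}² reads (1−α)∫(u')² ≥ (α−c)∫u². Any admissible α is ≤ 1 (rapidly oscillating u have ∫u²/∫(u')² → 0), and α = 1 would force 0 ≥ (1−c)∫u², impossible since c < 1; so 1−α > 0. By the sharp Poincaré inequality on H^1_0 of an interval of length L, ∫(u')² ≥ (π/L)²∫u² with equality for the first sine mode sin(π(x−x₀)/L) (x₀ the left endpoint), so the inequality holds for all u iff (1−α)(π/L)² ≥ α − c, i.e. α ≤ ((π/L)² + c)/((π/L)² + 1) = (1 + c(L/π)²)/(1 + (L/π)²). With (π/L)² = 4*π^2/9 and c = 1/4, the largest admissible constant is α = ((π/L)² + c)/((π/L)² + 1).
Simplifying, α = (9 + 16*π^2)/(4*(9 + 4*π^2)).
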